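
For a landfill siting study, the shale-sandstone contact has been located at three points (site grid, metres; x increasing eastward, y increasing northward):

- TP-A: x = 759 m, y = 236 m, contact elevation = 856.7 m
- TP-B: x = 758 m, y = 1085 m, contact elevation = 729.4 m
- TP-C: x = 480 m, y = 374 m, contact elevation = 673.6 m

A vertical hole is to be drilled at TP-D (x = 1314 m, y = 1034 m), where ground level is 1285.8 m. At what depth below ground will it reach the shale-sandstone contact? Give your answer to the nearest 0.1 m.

Let the plane be z = a·x + b·y + c.
TP-B−TP-A: −1a + 849b = −127.3;  TP-C−TP-A: −279a + 138b = −183.1.
Solving gives a = 0.582447, b = −0.149255.
Then c = 856.7 − a·759 − b·236 = 449.85.
At (1314, 1034): z_contact = 765.34 − 154.33 + 449.85 = 1060.85 m.
Depth below ground = 1285.8 − 1060.85 = 224.9 m.

224.9 m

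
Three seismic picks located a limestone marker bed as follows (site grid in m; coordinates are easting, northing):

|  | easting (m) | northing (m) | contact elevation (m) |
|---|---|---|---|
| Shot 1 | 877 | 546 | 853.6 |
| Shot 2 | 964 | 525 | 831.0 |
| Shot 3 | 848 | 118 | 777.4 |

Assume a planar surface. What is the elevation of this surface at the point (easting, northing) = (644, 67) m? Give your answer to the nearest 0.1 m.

Let the plane be z = a·easting + b·northing + c.
Shot 2−Shot 1: 87a − 21b = −22.6;  Shot 3−Shot 1: −29a − 428b = −76.2.
Solving gives a = −0.21331, b = 0.19249.
Then c = 853.6 − a·877 − b·546 = 935.57.
At (644, 67): z = −137.4 + 12.9 + 935.57 = 811.1 m.

811.1 m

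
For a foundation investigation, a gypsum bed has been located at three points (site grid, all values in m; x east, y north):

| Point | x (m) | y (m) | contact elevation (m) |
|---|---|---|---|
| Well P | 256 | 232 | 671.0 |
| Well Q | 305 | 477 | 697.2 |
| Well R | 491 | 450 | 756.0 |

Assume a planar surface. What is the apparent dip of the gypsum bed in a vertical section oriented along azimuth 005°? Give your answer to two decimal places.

4.03°

Let the plane be z = a·x + b·y + c.
Well Q−Well P: 49a + 245b = 26.2;  Well R−Well P: 235a + 218b = 85.
Solving gives a = 0.32230, b = 0.04248.
Unit vector along 005° is (sin 5°, cos 5°) = (0.0872, 0.9962).
Slope in that direction = a·(0.0872) + b·(0.9962) = 0.07041.
Apparent dip = arctan|0.07041| = 4.03° (true dip is 18.0°, so apparent ≤ true as expected).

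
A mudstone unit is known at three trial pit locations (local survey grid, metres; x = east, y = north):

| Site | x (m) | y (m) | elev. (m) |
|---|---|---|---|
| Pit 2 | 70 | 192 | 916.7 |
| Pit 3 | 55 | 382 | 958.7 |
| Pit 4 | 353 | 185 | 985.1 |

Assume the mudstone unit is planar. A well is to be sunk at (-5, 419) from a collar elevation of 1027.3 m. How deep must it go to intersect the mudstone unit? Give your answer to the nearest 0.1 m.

Let the plane be z = a·x + b·y + c.
Pit 3−Pit 2: −15a + 190b = 42;  Pit 4−Pit 2: 283a − 7b = 68.4.
Solving gives a = 0.24765, b = 0.24060.
Then c = 916.7 − a·70 − b·192 = 853.17.
At (-5, 419): z_contact = −1.24 + 100.81 + 853.17 = 952.74 m.
Depth below ground = 1027.3 − 952.74 = 74.6 m.

74.6 m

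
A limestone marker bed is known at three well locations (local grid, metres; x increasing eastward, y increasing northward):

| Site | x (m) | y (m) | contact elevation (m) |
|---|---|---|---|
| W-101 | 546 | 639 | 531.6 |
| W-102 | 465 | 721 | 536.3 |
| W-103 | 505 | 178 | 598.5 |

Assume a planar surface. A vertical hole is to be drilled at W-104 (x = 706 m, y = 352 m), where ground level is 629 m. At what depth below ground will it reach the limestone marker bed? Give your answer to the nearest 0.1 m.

Two edge vectors: W-101→W-102 = (-81, 82, 4.7), W-101→W-103 = (-41, -461, 66.9).
Normal n = (W-101→W-102) × (W-101→W-103) = (7652.5, 5226.2, 40703).
So ∂z/∂x = −n_x/n_z = −0.18801 and ∂z/∂y = −n_y/n_z = −0.12840.
Intercept c from W-101: 531.6 + 102.65 + 82.05 = 716.30.
At (706, 352): z_contact = −132.73 − 45.20 + 716.30 = 538.37 m.
Depth below ground = 629 − 538.37 = 90.6 m.

90.6 m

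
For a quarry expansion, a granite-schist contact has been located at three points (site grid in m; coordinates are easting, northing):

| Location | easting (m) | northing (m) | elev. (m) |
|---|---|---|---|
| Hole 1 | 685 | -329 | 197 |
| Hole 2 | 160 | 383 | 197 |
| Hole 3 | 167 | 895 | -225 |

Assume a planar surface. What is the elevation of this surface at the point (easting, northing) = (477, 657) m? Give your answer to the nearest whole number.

-373 m

Let the plane be z = a·easting + b·northing + c.
Hole 2−Hole 1: −525a + 712b = 0;  Hole 3−Hole 1: −518a + 1224b = −422.
Solving gives a = −1.09745, b = −0.80921.
Then c = 197 − a·685 − b·-329 = 682.52.
At (477, 657): z = −523.5 − 531.7 + 682.52 = -372.6 m.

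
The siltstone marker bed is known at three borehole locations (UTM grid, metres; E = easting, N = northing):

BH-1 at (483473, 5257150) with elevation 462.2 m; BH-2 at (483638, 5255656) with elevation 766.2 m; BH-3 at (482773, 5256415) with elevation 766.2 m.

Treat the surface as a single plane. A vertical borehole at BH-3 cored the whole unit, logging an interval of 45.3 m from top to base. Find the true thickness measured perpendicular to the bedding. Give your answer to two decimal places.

43.39 m

Let the plane be z = a·E + b·N + c.
BH-2−BH-1: 165a − 1494b = 304;  BH-3−BH-1: −700a − 735b = 304.
Solving gives a = −0.19770, b = −0.22532.
|∇z| = √(a²+b²) = 0.29976, so dip δ = arctan(0.29976) = 16.69°.
True thickness = vertical thickness × cos δ = 45.3 × cos 16.69° = 43.39 m.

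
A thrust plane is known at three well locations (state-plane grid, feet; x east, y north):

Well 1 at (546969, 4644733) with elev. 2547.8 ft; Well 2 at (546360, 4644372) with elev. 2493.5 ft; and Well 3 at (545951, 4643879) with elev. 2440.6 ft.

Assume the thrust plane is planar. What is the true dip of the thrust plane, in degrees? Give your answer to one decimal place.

Let the plane be z = a·x + b·y + c.
Well 2−Well 1: −609a − 361b = −54.3;  Well 3−Well 1: −1018a − 854b = −107.2.
Solving gives a = 0.05029, b = 0.06558.
Gradient magnitude |∇z| = √(a² + b²) = √(0.00253 + 0.00430) = 0.08264.
True dip = arctan(0.08264) = 4.7°, dipping toward SW (azimuth ≈ 217°).

4.7°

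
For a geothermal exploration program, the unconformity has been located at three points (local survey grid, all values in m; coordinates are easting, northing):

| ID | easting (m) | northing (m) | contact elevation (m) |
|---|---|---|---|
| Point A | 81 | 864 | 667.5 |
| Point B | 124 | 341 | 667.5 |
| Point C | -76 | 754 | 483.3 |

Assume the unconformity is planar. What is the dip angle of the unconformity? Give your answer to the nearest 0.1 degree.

Let the plane be z = a·easting + b·northing + c.
Point B−Point A: 43a − 523b = 0;  Point C−Point A: −157a − 110b = −184.2.
Solving gives a = 1.10934, b = 0.09121.
Gradient magnitude |∇z| = √(a² + b²) = √(1.23065 + 0.00832) = 1.11309.
True dip = arctan(1.11309) = 48.1°, dipping toward W (azimuth ≈ 265°).

48.1°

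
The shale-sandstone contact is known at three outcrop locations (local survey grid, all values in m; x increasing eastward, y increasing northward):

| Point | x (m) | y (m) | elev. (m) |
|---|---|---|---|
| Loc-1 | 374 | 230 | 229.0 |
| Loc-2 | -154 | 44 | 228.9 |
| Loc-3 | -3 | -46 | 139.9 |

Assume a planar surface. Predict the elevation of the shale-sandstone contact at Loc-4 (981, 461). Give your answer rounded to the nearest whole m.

240 m

Let the plane be z = a·x + b·y + c.
Loc-2−Loc-1: −528a − 186b = −0.1;  Loc-3−Loc-1: −377a − 276b = −89.1.
Solving gives a = −0.21883, b = 0.62174.
Then c = 229 − a·374 − b·230 = 167.84.
At (981, 461): z = −214.7 + 286.6 + 167.84 = 239.8 m.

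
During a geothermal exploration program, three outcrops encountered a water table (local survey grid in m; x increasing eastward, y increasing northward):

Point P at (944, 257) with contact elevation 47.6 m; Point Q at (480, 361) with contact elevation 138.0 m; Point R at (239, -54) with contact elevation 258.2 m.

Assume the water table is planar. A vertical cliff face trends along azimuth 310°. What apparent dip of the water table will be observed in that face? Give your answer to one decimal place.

Two edge vectors: Point P→Point Q = (-464, 104, 90.4), Point P→Point R = (-705, -311, 210.6).
Normal n = (Point P→Point Q) × (Point P→Point R) = (50016.8, 33986.4, 217624).
So ∂z/∂x = −n_x/n_z = −0.22983 and ∂z/∂y = −n_y/n_z = −0.15617.
Unit vector along 310° is (sin 310°, cos 310°) = (-0.7660, 0.6428).
Slope in that direction = a·(-0.7660) + b·(0.6428) = 0.07568.
Apparent dip = arctan|0.07568| = 4.3° (true dip is 15.5°, so apparent ≤ true as expected).

4.3°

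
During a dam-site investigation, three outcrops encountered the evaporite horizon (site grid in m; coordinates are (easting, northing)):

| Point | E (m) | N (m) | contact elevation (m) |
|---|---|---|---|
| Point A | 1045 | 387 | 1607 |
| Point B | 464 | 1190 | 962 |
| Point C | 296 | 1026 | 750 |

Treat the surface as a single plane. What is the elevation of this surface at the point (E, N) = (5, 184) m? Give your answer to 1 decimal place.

346.9 m

Two edge vectors: Point A→Point B = (-581, 803, -645), Point A→Point C = (-749, 639, -857).
Normal n = (Point A→Point B) × (Point A→Point C) = (-276016, -14812, 230188).
So ∂z/∂E = −n_x/n_z = 1.199089 and ∂z/∂N = −n_y/n_z = 0.064347.
Intercept c from Point A: 1607 − 1253.05 − 24.90 = 329.05.
At (5, 184): z = 6.0 + 11.8 + 329.05 = 346.9 m.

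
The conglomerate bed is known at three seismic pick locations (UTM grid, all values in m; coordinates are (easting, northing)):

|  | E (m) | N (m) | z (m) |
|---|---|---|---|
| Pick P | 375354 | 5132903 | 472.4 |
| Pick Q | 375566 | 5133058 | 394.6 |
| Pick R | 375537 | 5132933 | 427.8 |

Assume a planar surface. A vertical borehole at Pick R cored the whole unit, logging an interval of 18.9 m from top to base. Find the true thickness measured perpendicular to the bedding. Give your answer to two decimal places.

Let the plane be z = a·E + b·N + c.
Pick Q−Pick P: 212a + 155b = −77.8;  Pick R−Pick P: 183a + 30b = −44.6.
Solving gives a = −0.20809, b = −0.21732.
|∇z| = √(a²+b²) = 0.30088, so dip δ = arctan(0.30088) = 16.75°.
True thickness = vertical thickness × cos δ = 18.9 × cos 16.75° = 18.10 m.

18.10 m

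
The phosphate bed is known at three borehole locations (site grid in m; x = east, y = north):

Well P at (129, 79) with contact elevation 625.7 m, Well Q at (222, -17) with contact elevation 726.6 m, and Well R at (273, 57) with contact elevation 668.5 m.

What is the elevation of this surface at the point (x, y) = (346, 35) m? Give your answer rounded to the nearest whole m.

Let the plane be z = a·x + b·y + c.
Well Q−Well P: 93a − 96b = 100.9;  Well R−Well P: 144a − 22b = 42.8.
Solving gives a = 0.16038, b = −0.89567.
Then c = 625.7 − a·129 − b·79 = 675.77.
At (346, 35): z = 55.5 − 31.3 + 675.77 = 699.9 m.

700 m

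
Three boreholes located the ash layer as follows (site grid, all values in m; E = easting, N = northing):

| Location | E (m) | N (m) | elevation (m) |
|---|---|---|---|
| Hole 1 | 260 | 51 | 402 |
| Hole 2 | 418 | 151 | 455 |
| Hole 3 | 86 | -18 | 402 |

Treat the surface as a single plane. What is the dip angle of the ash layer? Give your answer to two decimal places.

56.78°

Let the plane be z = a·E + b·N + c.
Hole 2−Hole 1: 158a + 100b = 53;  Hole 3−Hole 1: −174a − 69b = 0.
Solving gives a = −0.56279, b = 1.41921.
Gradient magnitude |∇z| = √(a² + b²) = √(0.31673 + 2.01415) = 1.52672.
True dip = arctan(1.52672) = 56.78°, dipping toward SSE (azimuth ≈ 158°).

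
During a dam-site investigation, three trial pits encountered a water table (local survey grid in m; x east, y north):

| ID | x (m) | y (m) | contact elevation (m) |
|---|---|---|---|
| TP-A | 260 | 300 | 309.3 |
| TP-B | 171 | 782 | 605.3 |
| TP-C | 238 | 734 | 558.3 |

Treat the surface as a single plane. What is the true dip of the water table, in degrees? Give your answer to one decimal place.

32.4°

Two edge vectors: TP-A→TP-B = (-89, 482, 296), TP-A→TP-C = (-22, 434, 249).
Normal n = (TP-A→TP-B) × (TP-A→TP-C) = (-8446, 15649, -28022).
So ∂z/∂x = −n_x/n_z = −0.30141 and ∂z/∂y = −n_y/n_z = 0.55845.
Gradient magnitude |∇z| = √(a² + b²) = √(0.09085 + 0.31187) = 0.63460.
True dip = arctan(0.63460) = 32.4°, dipping toward SSE (azimuth ≈ 152°).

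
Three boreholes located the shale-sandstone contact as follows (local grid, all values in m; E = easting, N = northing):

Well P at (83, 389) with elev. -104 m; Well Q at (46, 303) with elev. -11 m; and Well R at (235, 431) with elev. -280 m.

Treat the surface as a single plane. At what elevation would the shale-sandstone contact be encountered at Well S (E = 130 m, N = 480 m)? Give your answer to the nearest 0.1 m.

-210.1 m

Two edge vectors: Well P→Well Q = (-37, -86, 93), Well P→Well R = (152, 42, -176).
Normal n = (Well P→Well Q) × (Well P→Well R) = (11230, 7624, 11518).
So ∂z/∂E = −n_x/n_z = −0.97500 and ∂z/∂N = −n_y/n_z = −0.66192.
Intercept c from Well P: -104 + 80.92 + 257.49 = 234.41.
At (130, 480): z = −126.7 − 317.7 + 234.41 = -210.1 m.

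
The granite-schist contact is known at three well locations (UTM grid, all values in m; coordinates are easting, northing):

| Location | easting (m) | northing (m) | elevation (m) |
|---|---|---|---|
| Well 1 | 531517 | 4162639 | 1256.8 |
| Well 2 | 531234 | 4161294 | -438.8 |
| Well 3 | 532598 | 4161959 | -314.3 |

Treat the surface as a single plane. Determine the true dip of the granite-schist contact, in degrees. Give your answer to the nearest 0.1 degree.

Let the plane be z = a·easting + b·northing + c.
Well 2−Well 1: −283a − 1345b = −1695.6;  Well 3−Well 1: 1081a − 680b = −1571.1.
Solving gives a = −0.58317, b = 1.38337.
Gradient magnitude |∇z| = √(a² + b²) = √(0.34009 + 1.91372) = 1.50127.
True dip = arctan(1.50127) = 56.3°, dipping toward SSE (azimuth ≈ 157°).

56.3°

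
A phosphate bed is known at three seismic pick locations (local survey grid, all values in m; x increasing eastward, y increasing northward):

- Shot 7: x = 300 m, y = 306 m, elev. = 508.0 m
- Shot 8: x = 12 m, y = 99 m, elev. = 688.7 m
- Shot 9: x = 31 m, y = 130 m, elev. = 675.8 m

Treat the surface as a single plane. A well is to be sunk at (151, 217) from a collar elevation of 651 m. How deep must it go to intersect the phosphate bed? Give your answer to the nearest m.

Let the plane be z = a·x + b·y + c.
Shot 8−Shot 7: −288a − 207b = 180.7;  Shot 9−Shot 7: −269a − 176b = 167.8.
Solving gives a = −0.58687, b = −0.05644.
Then c = 508 − a·300 − b·306 = 701.33.
At (151, 217): z_contact = −88.6 − 12.2 + 701.33 = 600.5 m.
Depth below ground = 651 − 600.5 = 51 m.

51 m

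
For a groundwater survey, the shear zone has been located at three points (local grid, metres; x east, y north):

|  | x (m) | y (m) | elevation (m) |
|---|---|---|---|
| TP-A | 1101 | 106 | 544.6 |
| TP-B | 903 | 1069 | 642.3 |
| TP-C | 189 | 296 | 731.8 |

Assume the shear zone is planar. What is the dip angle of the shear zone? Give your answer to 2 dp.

11.42°

Let the plane be z = a·x + b·y + c.
TP-B−TP-A: −198a + 963b = 97.7;  TP-C−TP-A: −912a + 190b = 187.2.
Solving gives a = −0.19237, b = 0.06190.
Gradient magnitude |∇z| = √(a² + b²) = √(0.03701 + 0.00383) = 0.20208.
True dip = arctan(0.20208) = 11.42°, dipping toward ESE (azimuth ≈ 108°).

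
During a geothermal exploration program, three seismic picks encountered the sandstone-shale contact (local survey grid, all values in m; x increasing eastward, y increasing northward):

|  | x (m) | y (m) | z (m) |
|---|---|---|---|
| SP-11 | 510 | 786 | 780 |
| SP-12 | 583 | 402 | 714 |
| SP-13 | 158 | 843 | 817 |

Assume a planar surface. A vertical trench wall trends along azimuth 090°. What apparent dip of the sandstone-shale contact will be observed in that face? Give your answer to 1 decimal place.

Let the plane be z = a·x + b·y + c.
SP-12−SP-11: 73a − 384b = −66;  SP-13−SP-11: −352a + 57b = 37.
Solving gives a = −0.07974, b = 0.15672.
Unit vector along 090° is (sin 90°, cos 90°) = (1.0000, 0.0000).
Slope in that direction = a·(1.0000) + b·(0.0000) = −0.07974.
Apparent dip = arctan|0.07974| = 4.6° (true dip is 10.0°, so apparent ≤ true as expected).

4.6°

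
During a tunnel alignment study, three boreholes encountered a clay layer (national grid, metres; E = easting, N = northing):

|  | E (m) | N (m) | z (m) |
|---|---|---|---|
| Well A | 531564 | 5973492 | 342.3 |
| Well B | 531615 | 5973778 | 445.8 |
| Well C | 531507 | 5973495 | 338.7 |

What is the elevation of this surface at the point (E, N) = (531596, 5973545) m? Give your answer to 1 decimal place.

363.3 m

Let the plane be z = a·E + b·N + c.
Well B−Well A: 51a + 286b = 103.5;  Well C−Well A: −57a + 3b = −3.6.
Solving gives a = 0.081440292, b = 0.347365542.
Then c = 342.3 − a·531564 − b·5973492 = −2117933.72.
At (531596, 5973545): z = 43293.3 + 2075003.7 − 2117933.72 = 363.3 m.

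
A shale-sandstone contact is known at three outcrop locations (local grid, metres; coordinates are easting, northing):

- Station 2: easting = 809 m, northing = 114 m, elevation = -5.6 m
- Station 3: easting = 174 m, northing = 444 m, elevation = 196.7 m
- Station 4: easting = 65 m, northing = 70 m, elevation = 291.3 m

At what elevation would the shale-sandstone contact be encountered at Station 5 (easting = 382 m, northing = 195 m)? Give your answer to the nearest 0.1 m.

150.0 m

Let the plane be z = a·easting + b·northing + c.
Station 3−Station 2: −635a + 330b = 202.3;  Station 4−Station 2: −744a − 44b = 296.9.
Solving gives a = −0.39084, b = −0.13903.
Then c = -5.6 − a·809 − b·114 = 326.44.
At (382, 195): z = −149.3 − 27.1 + 326.44 = 150.0 m.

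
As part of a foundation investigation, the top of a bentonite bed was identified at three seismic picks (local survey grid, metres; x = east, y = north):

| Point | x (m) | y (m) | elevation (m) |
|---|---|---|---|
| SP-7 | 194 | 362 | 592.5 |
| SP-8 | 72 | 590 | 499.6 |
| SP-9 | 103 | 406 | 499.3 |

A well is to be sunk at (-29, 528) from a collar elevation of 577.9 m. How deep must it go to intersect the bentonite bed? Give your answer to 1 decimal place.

Two edge vectors: SP-7→SP-8 = (-122, 228, -92.9), SP-7→SP-9 = (-91, 44, -93.2).
Normal n = (SP-7→SP-8) × (SP-7→SP-9) = (-17162, -2916.5, 15380).
So ∂z/∂x = −n_x/n_z = 1.11586 and ∂z/∂y = −n_y/n_z = 0.18963.
Intercept c from SP-7: 592.5 − 216.48 − 68.65 = 307.38.
At (-29, 528): z_contact = −32.36 + 100.12 + 307.38 = 375.14 m.
Depth below ground = 577.9 − 375.14 = 202.8 m.

202.8 m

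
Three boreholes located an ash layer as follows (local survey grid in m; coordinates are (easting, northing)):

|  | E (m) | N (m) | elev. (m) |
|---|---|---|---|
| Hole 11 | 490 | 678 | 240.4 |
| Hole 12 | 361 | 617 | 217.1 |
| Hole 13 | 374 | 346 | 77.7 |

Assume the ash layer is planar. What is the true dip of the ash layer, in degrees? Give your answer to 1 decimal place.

27.3°

Let the plane be z = a·E + b·N + c.
Hole 12−Hole 11: −129a − 61b = −23.3;  Hole 13−Hole 11: −116a − 332b = −162.7.
Solving gives a = −0.06123, b = 0.51145.
Gradient magnitude |∇z| = √(a² + b²) = √(0.00375 + 0.26159) = 0.51511.
True dip = arctan(0.51511) = 27.3°, dipping toward S (azimuth ≈ 173°).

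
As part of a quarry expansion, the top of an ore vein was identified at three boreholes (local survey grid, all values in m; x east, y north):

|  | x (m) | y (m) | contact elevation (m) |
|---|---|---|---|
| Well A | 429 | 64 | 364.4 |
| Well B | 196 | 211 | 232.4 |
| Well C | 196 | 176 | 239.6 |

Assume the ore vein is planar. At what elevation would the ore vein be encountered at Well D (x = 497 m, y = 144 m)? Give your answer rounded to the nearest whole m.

Let the plane be z = a·x + b·y + c.
Well B−Well A: −233a + 147b = −132;  Well C−Well A: −233a + 112b = −124.8.
Solving gives a = 0.43674, b = −0.20571.
Then c = 364.4 − a·429 − b·64 = 190.21.
At (497, 144): z = 217.1 − 29.6 + 190.21 = 377.6 m.

378 m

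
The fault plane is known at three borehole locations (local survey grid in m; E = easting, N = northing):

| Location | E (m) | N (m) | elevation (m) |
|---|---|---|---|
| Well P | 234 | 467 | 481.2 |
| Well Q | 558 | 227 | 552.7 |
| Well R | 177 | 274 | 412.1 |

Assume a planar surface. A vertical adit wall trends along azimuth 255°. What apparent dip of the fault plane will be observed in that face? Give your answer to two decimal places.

Let the plane be z = a·E + b·N + c.
Well Q−Well P: 324a − 240b = 71.5;  Well R−Well P: −57a − 193b = −69.1.
Solving gives a = 0.39867, b = 0.24029.
Unit vector along 255° is (sin 255°, cos 255°) = (-0.9659, -0.2588).
Slope in that direction = a·(-0.9659) + b·(-0.2588) = −0.44728.
Apparent dip = arctan|0.44728| = 24.10° (true dip is 25.0°, so apparent ≤ true as expected).

24.10°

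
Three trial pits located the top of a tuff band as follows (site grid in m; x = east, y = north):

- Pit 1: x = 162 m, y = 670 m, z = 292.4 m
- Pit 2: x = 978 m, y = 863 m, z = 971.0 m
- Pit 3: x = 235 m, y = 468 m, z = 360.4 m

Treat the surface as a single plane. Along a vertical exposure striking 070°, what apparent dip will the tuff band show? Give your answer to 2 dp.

37.86°

Let the plane be z = a·x + b·y + c.
Pit 2−Pit 1: 816a + 193b = 678.6;  Pit 3−Pit 1: 73a − 202b = 68.
Solving gives a = 0.83948, b = −0.03326.
Unit vector along 070° is (sin 70°, cos 70°) = (0.9397, 0.3420).
Slope in that direction = a·(0.9397) + b·(0.3420) = 0.77748.
Apparent dip = arctan|0.77748| = 37.86° (true dip is 40.0°, so apparent ≤ true as expected).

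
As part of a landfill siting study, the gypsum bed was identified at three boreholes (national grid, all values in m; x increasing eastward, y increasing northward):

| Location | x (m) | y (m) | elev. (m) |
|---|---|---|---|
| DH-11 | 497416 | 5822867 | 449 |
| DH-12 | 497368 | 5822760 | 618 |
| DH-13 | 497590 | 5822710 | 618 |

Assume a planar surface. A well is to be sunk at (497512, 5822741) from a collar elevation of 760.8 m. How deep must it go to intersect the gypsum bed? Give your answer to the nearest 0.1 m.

162.1 m

Let the plane be z = a·x + b·y + c.
DH-12−DH-11: −48a − 107b = 169;  DH-13−DH-11: 174a − 157b = 169.
Solving gives a = −0.323086335, b = −1.434503326.
Then c = 449 − a·497416 − b·5822867 = 8514079.39.
At (497512, 5822741): z_contact = −160739.33 − 8352741.33 + 8514079.39 = 598.73 m.
Depth below ground = 760.8 − 598.73 = 162.1 m.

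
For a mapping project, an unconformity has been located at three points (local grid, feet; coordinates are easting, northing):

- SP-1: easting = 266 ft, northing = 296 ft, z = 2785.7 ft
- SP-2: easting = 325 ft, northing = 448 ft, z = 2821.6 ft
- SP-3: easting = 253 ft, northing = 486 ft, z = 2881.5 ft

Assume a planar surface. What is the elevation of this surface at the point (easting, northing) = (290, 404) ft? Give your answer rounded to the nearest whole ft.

Two edge vectors: SP-1→SP-2 = (59, 152, 35.9), SP-1→SP-3 = (-13, 190, 95.8).
Normal n = (SP-1→SP-2) × (SP-1→SP-3) = (7740.6, -6118.9, 13186).
So ∂z/∂easting = −n_x/n_z = −0.58703 and ∂z/∂northing = −n_y/n_z = 0.46405.
Intercept c from SP-1: 2785.7 + 156.15 − 137.36 = 2804.49.
At (290, 404): z = −170.2 + 187.5 + 2804.49 = 2821.7 ft.

2822 ft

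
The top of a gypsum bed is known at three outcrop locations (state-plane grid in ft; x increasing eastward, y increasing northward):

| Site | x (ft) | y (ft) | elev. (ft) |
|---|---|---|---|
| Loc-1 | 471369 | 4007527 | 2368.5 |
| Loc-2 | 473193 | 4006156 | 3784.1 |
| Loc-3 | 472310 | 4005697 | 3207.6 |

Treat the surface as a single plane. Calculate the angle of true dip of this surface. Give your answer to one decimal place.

35.4°

Two edge vectors: Loc-1→Loc-2 = (1824, -1371, 1415.6), Loc-1→Loc-3 = (941, -1830, 839.1).
Normal n = (Loc-1→Loc-2) × (Loc-1→Loc-3) = (1440141.9, -198438.8, -2047809).
So ∂z/∂x = −n_x/n_z = 0.70326 and ∂z/∂y = −n_y/n_z = −0.09690.
Gradient magnitude |∇z| = √(a² + b²) = √(0.49457 + 0.00939) = 0.70990.
True dip = arctan(0.70990) = 35.4°, dipping toward W (azimuth ≈ 278°).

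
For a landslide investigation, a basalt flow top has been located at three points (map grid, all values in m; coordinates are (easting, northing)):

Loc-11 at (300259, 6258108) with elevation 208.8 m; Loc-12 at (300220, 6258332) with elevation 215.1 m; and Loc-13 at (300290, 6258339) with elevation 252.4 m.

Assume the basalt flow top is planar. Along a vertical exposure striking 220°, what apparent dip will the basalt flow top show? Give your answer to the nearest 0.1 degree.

Let the plane be z = a·E + b·N + c.
Loc-12−Loc-11: −39a + 224b = 6.3;  Loc-13−Loc-11: 31a + 231b = 43.6.
Solving gives a = 0.52097, b = 0.11883.
Unit vector along 220° is (sin 220°, cos 220°) = (-0.6428, -0.7660).
Slope in that direction = a·(-0.6428) + b·(-0.7660) = −0.42591.
Apparent dip = arctan|0.42591| = 23.1° (true dip is 28.1°, so apparent ≤ true as expected).

23.1°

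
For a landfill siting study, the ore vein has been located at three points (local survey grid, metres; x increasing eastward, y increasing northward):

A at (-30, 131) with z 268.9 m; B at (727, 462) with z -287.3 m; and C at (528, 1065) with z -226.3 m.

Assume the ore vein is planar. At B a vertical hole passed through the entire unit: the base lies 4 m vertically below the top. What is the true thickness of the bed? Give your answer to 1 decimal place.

Let the plane be z = a·x + b·y + c.
B−A: 757a + 331b = −556.2;  C−A: 558a + 934b = −495.2.
Solving gives a = −0.68074, b = −0.12350.
|∇z| = √(a²+b²) = 0.69185, so dip δ = arctan(0.69185) = 34.68°.
True thickness = vertical thickness × cos δ = 4 × cos 34.68° = 3.3 m.

3.3 m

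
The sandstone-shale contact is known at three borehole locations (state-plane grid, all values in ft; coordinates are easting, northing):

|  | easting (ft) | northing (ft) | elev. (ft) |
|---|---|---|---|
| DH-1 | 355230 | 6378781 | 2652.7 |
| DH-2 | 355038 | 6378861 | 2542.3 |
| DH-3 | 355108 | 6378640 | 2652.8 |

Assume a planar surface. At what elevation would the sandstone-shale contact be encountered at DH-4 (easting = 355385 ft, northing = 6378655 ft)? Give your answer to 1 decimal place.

2764.3 ft

Two edge vectors: DH-1→DH-2 = (-192, 80, -110.4), DH-1→DH-3 = (-122, -141, 0.1).
Normal n = (DH-1→DH-2) × (DH-1→DH-3) = (-15558.4, 13488, 36832).
So ∂z/∂easting = −n_x/n_z = 0.422415291 and ∂z/∂northing = −n_y/n_z = −0.366203301.
Intercept c from DH-1: 2652.7 − 150054.58 + 2335930.66 = 2188528.78.
At (355385, 6378655): z = 150120.1 − 2335884.5 + 2188528.78 = 2764.3 ft.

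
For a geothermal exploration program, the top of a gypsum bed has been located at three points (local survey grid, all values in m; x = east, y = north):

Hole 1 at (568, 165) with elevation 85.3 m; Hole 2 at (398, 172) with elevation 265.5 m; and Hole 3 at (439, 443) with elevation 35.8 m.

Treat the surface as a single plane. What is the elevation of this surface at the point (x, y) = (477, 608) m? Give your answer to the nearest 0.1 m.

Let the plane be z = a·x + b·y + c.
Hole 2−Hole 1: −170a + 7b = 180.2;  Hole 3−Hole 1: −129a + 278b = −49.5.
Solving gives a = −1.08812, b = −0.68298.
Then c = 85.3 − a·568 − b·165 = 816.04.
At (477, 608): z = −519.0 − 415.3 + 816.04 = -118.2 m.

-118.2 m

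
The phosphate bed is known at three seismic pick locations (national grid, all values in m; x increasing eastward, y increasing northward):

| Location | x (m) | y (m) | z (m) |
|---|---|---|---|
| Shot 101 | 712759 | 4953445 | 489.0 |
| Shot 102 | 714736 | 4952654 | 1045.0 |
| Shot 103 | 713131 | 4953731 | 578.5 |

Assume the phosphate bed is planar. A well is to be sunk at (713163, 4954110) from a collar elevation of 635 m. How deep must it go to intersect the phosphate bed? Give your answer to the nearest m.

61 m

Let the plane be z = a·x + b·y + c.
Shot 102−Shot 101: 1977a − 791b = 556;  Shot 103−Shot 101: 372a + 286b = 89.5.
Solving gives a = 0.26732285, b = −0.03476958.
Then c = 489 − a·712759 − b·4953445 = −17818.58.
At (713163, 4954110): z_contact = 190644.8 − 172252.3 − 17818.58 = 573.9 m.
Depth below ground = 635 − 573.9 = 61 m.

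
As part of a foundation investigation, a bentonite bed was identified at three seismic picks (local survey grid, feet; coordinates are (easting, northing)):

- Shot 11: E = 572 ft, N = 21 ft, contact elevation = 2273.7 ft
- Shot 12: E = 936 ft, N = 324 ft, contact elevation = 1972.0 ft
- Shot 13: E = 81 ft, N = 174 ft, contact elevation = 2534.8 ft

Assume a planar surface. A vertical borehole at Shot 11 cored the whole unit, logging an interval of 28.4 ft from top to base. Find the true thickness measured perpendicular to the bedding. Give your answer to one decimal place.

23.6 ft

Let the plane be z = a·E + b·N + c.
Shot 12−Shot 11: 364a + 303b = −301.7;  Shot 13−Shot 11: −491a + 153b = 261.1.
Solving gives a = −0.61269, b = −0.25967.
|∇z| = √(a²+b²) = 0.66545, so dip δ = arctan(0.66545) = 33.64°.
True thickness = vertical thickness × cos δ = 28.4 × cos 33.64° = 23.6 ft.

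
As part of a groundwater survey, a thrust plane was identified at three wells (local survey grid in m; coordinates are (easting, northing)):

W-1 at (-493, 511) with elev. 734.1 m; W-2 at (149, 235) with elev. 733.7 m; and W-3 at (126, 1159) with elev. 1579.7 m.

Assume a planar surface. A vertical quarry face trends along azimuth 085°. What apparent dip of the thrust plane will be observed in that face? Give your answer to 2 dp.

25.47°

Two edge vectors: W-1→W-2 = (642, -276, -0.4), W-1→W-3 = (619, 648, 845.6).
Normal n = (W-1→W-2) × (W-1→W-3) = (-233126.4, -543122.8, 586860).
So ∂z/∂E = −n_x/n_z = 0.39724 and ∂z/∂N = −n_y/n_z = 0.92547.
Unit vector along 085° is (sin 85°, cos 85°) = (0.9962, 0.0872).
Slope in that direction = a·(0.9962) + b·(0.0872) = 0.47639.
Apparent dip = arctan|0.47639| = 25.47° (true dip is 45.2°, so apparent ≤ true as expected).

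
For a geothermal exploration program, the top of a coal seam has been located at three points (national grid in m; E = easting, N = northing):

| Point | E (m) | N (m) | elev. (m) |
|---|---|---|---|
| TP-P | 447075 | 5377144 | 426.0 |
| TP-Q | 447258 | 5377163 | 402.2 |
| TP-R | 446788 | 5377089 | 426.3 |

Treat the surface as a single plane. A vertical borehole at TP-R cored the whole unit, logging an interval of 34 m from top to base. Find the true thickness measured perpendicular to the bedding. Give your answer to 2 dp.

18.89 m

Let the plane be z = a·E + b·N + c.
TP-Q−TP-P: 183a + 19b = −23.8;  TP-R−TP-P: −287a − 55b = 0.3.
Solving gives a = −0.28259, b = 1.46915.
|∇z| = √(a²+b²) = 1.49608, so dip δ = arctan(1.49608) = 56.24°.
True thickness = vertical thickness × cos δ = 34 × cos 56.24° = 18.89 m.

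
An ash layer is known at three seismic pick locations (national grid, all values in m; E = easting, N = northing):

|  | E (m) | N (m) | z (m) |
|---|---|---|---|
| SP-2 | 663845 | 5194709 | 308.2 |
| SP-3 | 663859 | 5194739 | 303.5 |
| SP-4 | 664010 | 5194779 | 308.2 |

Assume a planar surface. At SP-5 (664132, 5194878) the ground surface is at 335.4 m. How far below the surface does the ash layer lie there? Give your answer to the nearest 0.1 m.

Two edge vectors: SP-2→SP-3 = (14, 30, -4.7), SP-2→SP-4 = (165, 70, 0).
Normal n = (SP-2→SP-3) × (SP-2→SP-4) = (329, -775.5, -3970).
So ∂z/∂E = −n_x/n_z = 0.082871537 and ∂z/∂N = −n_y/n_z = −0.195340050.
Intercept c from SP-2: 308.2 − 55013.86 + 1014734.72 = 960029.06.
At (664132, 5194878): z_contact = 55037.64 − 1014767.73 + 960029.06 = 298.97 m.
Depth below ground = 335.4 − 298.97 = 36.4 m.

36.4 m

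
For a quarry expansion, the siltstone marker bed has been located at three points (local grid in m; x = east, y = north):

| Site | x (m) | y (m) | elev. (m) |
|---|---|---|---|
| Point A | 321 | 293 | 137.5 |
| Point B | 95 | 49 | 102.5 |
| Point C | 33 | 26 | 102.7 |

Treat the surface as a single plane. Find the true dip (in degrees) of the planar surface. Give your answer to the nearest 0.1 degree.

Let the plane be z = a·x + b·y + c.
Point B−Point A: −226a − 244b = −35;  Point C−Point A: −288a − 267b = −34.8.
Solving gives a = −0.08598, b = 0.22308.
Gradient magnitude |∇z| = √(a² + b²) = √(0.00739 + 0.04977) = 0.23908.
True dip = arctan(0.23908) = 13.4°, dipping toward SSE (azimuth ≈ 159°).

13.4°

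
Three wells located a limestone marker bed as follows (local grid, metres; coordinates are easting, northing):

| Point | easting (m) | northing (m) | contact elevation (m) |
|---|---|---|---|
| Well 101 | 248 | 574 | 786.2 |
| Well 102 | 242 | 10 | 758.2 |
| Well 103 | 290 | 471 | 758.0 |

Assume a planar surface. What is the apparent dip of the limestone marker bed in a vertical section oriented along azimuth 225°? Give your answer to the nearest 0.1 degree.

18.8°

Two edge vectors: Well 101→Well 102 = (-6, -564, -28), Well 101→Well 103 = (42, -103, -28.2).
Normal n = (Well 101→Well 102) × (Well 101→Well 103) = (13020.8, -1345.2, 24306).
So ∂z/∂easting = −n_x/n_z = −0.53570 and ∂z/∂northing = −n_y/n_z = 0.05534.
Unit vector along 225° is (sin 225°, cos 225°) = (-0.7071, -0.7071).
Slope in that direction = a·(-0.7071) + b·(-0.7071) = 0.33966.
Apparent dip = arctan|0.33966| = 18.8° (true dip is 28.3°, so apparent ≤ true as expected).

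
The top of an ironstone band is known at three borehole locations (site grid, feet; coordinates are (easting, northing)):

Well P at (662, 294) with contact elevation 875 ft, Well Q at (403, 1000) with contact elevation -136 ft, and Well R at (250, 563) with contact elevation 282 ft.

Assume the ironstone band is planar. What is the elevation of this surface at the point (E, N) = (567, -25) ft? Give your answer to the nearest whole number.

1191 ft

Let the plane be z = a·E + b·N + c.
Well Q−Well P: −259a + 706b = −1011;  Well R−Well P: −412a + 269b = −593.
Solving gives a = 0.66319, b = −1.18872.
Then c = 875 − a·662 − b·294 = 785.45.
At (567, -25): z = 376.0 + 29.7 + 785.45 = 1191.2 ft.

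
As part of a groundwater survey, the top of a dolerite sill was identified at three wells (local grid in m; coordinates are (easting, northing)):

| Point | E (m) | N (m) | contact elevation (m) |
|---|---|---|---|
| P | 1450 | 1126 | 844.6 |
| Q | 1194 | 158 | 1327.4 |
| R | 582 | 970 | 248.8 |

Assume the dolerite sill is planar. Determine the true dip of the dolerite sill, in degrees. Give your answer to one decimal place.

47.3°

Let the plane be z = a·E + b·N + c.
Q−P: −256a − 968b = 482.8;  R−P: −868a − 156b = −595.8.
Solving gives a = 0.81477, b = −0.71424.
Gradient magnitude |∇z| = √(a² + b²) = √(0.66385 + 0.51013) = 1.08351.
True dip = arctan(1.08351) = 47.3°, dipping toward NW (azimuth ≈ 311°).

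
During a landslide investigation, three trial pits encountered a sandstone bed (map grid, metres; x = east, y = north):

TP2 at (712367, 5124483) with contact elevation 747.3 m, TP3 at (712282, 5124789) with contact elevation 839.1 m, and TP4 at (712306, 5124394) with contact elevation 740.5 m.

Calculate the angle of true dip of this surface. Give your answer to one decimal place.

18.3°

Two edge vectors: TP2→TP3 = (-85, 306, 91.8), TP2→TP4 = (-61, -89, -6.8).
Normal n = (TP2→TP3) × (TP2→TP4) = (6089.4, -6177.8, 26231).
So ∂z/∂x = −n_x/n_z = −0.23215 and ∂z/∂y = −n_y/n_z = 0.23552.
Gradient magnitude |∇z| = √(a² + b²) = √(0.05389 + 0.05547) = 0.33069.
True dip = arctan(0.33069) = 18.3°, dipping toward SE (azimuth ≈ 135°).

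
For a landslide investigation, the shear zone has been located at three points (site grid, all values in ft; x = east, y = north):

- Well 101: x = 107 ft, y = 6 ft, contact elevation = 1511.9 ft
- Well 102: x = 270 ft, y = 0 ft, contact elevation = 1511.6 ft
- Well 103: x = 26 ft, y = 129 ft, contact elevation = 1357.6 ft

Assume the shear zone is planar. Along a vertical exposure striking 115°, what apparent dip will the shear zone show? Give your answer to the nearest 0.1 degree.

Let the plane be z = a·x + b·y + c.
Well 102−Well 101: 163a − 6b = −0.3;  Well 103−Well 101: −81a + 123b = −154.3.
Solving gives a = −0.04921, b = −1.28688.
Unit vector along 115° is (sin 115°, cos 115°) = (0.9063, -0.4226).
Slope in that direction = a·(0.9063) + b·(-0.4226) = 0.49926.
Apparent dip = arctan|0.49926| = 26.5° (true dip is 52.2°, so apparent ≤ true as expected).

26.5°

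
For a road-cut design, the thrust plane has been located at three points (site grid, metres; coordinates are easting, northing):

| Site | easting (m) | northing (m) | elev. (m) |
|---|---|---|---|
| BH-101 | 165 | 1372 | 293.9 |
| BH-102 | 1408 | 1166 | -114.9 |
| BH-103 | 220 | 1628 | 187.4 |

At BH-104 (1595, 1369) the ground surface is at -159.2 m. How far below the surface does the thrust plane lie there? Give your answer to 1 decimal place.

95.2 m

Let the plane be z = a·easting + b·northing + c.
BH-102−BH-101: 1243a − 206b = −408.8;  BH-103−BH-101: 55a + 256b = −106.5.
Solving gives a = −0.384149, b = −0.333484.
Then c = 293.9 − a·165 − b·1372 = 814.82.
At (1595, 1369): z_contact = −612.72 − 456.54 + 814.82 = -254.43 m.
Depth below ground = -159.2 − (-254.43) = 95.2 m.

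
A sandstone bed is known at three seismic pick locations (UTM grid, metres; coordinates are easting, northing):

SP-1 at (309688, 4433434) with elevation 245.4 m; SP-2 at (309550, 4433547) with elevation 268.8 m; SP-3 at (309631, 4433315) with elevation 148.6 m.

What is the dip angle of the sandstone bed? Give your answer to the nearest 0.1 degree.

Two edge vectors: SP-1→SP-2 = (-138, 113, 23.4), SP-1→SP-3 = (-57, -119, -96.8).
Normal n = (SP-1→SP-2) × (SP-1→SP-3) = (-8153.8, -14692.2, 22863).
So ∂z/∂easting = −n_x/n_z = 0.35664 and ∂z/∂northing = −n_y/n_z = 0.64262.
Gradient magnitude |∇z| = √(a² + b²) = √(0.12719 + 0.41296) = 0.73495.
True dip = arctan(0.73495) = 36.3°, dipping toward SSW (azimuth ≈ 209°).

36.3°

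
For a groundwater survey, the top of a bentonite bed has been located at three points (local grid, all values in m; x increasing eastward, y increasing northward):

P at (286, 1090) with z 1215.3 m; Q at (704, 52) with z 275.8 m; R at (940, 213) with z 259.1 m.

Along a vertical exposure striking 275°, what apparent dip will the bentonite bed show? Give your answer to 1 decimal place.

Let the plane be z = a·x + b·y + c.
Q−P: 418a − 1038b = −939.5;  R−P: 654a − 877b = −956.2.
Solving gives a = −0.53991, b = 0.68769.
Unit vector along 275° is (sin 275°, cos 275°) = (-0.9962, 0.0872).
Slope in that direction = a·(-0.9962) + b·(0.0872) = 0.59779.
Apparent dip = arctan|0.59779| = 30.9° (true dip is 41.2°, so apparent ≤ true as expected).

30.9°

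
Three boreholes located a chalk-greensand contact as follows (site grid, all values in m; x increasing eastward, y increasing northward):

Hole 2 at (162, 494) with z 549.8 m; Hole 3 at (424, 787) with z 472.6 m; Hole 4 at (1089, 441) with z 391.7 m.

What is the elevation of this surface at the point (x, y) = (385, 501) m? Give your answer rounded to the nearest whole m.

510 m

Let the plane be z = a·x + b·y + c.
Hole 3−Hole 2: 262a + 293b = −77.2;  Hole 4−Hole 2: 927a − 53b = −158.1.
Solving gives a = −0.17659, b = −0.10558.
Then c = 549.8 − a·162 − b·494 = 630.56.
At (385, 501): z = −68.0 − 52.9 + 630.56 = 509.7 m.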